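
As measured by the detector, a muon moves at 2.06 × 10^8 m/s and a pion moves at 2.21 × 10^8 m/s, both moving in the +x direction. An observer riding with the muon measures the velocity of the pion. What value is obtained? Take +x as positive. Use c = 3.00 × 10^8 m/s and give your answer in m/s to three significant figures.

β_A = 0.687, β_B = 0.737 (dividing each by c = 3.00 × 10^8 m/s).
Transform to A's frame with the inverse velocity-addition law: u' = (u − v)/(1 − uv/c²), taking u = β_B and v = β_A.
u' = (0.737 − 0.687) / (1 − (0.687)(0.737)) = 0.0500/0.4942 = 0.1012.
u' = 0.1012 × 3.00 × 10^8 m/s.

+3.04 × 10^7 m/s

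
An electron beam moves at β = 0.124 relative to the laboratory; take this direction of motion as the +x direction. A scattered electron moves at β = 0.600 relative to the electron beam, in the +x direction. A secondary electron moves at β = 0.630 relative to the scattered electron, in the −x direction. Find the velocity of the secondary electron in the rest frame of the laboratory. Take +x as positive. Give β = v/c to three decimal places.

β = +0.076

Apply u = (u' + v)/(1 + u'v/c²) successively, working outward toward the laboratory.
Start: velocity of the electron beam relative to the laboratory = 0.1240c.
Compose with the scattered electron (u' = 0.600 in the electron beam frame): u_1 = (0.600 + 0.124) / (1 + 0.600·0.124) = 0.7240/1.0744 = 0.6739.
Compose with the secondary electron (u' = -0.630 in the scattered electron frame): u_2 = (-0.630 + 0.674) / (1 + (-0.630)·0.674) = 0.0439/0.5755 = 0.0762.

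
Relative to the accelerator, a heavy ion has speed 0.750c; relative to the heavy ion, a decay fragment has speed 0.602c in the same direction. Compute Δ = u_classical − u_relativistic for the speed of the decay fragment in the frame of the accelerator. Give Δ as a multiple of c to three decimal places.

Galilean: u_cl = 0.602 + 0.750 = 1.3520.
Relativistic: u_rel = (0.602 + 0.750) / (1 + 0.602·0.750) = 1.3520/1.4515 = 0.9315.
Δ = 1.3520 − 0.9315 = 0.4205.
(The classical prediction exceeds c; the relativistic result does not.)

Δ = 0.421c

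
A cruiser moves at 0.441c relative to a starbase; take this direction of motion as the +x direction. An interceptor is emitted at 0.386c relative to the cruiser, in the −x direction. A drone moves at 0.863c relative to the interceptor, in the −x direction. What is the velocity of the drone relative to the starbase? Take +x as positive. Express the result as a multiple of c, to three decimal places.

-0.845c

Apply u = (u' + v)/(1 + u'v/c²) successively, working outward toward the starbase.
Start: velocity of the cruiser relative to the starbase = 0.4410c.
Compose with the interceptor (u' = -0.386 in the cruiser frame): u_1 = (-0.386 + 0.441) / (1 + (-0.386)·0.441) = 0.0550/0.8298 = 0.0663.
Compose with the drone (u' = -0.863 in the interceptor frame): u_2 = (-0.863 + 0.066) / (1 + (-0.863)·0.066) = -0.7967/0.9428 = -0.8451.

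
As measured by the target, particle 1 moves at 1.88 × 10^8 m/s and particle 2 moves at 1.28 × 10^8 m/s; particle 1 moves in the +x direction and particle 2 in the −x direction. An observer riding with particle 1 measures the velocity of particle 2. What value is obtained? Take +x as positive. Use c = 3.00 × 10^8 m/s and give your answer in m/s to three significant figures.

-2.49 × 10^8 m/s

β_A = 0.627, β_B = -0.427 (dividing each by c = 3.00 × 10^8 m/s).
Transform to A's frame with the inverse velocity-addition law: u' = (u − v)/(1 − uv/c²), taking u = β_B and v = β_A.
u' = (-0.427 − 0.627) / (1 − (0.627)(-0.427)) = -1.0533/1.2674 = -0.8311.
u' = -0.8311 × 3.00 × 10^8 m/s.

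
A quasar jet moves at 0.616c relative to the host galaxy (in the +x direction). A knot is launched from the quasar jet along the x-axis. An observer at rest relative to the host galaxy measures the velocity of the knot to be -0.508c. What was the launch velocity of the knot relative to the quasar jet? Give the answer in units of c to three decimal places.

Invert the composition law: u' = (u − v)/(1 − uv/c²).
u' = (-0.508 − 0.616) / (1 − (-0.508)(0.616)) = -1.1240/1.3129 = -0.8561.

-0.856c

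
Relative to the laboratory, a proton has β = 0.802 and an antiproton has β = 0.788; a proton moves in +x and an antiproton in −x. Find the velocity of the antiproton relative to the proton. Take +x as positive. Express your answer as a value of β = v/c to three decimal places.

β = -0.974

β_A = 0.802, β_B = -0.788.
Transform to A's frame with the inverse velocity-addition law: u' = (u − v)/(1 − uv/c²), taking u = β_B and v = β_A.
u' = (-0.788 − 0.802) / (1 − (0.802)(-0.788)) = -1.5900/1.6320 = -0.9743.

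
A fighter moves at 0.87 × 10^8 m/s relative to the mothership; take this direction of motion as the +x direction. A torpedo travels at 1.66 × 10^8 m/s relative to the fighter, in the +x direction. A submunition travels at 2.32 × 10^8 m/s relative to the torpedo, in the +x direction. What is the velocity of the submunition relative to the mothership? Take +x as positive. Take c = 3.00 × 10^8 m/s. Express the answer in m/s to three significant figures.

Apply u = (u' + v)/(1 + u'v/c²) successively, working outward toward the mothership.
(Dividing each given speed by c = 3.00 × 10^8 m/s to work in units of c.)
Start: velocity of the fighter relative to the mothership = 0.2900c.
Compose with the torpedo (u' = 0.553 in the fighter frame): u_1 = (0.553 + 0.290) / (1 + 0.553·0.290) = 0.8433/1.1605 = 0.7267.
Compose with the submunition (u' = 0.773 in the torpedo frame): u_2 = (0.773 + 0.727) / (1 + 0.773·0.727) = 1.5001/1.5620 = 0.9603.
So u = 0.9603 × 3.00 × 10^8 m/s.

2.88 × 10^8 m/s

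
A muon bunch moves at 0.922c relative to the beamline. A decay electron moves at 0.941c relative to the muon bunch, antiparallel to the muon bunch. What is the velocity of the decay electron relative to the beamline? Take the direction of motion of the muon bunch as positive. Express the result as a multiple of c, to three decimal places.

-0.144c

With v = 0.922 and u' = -0.941 (in units of c),
u = (u' + v)/(1 + u'v/c²):
u = (-0.941 + 0.922) / (1 + (-0.941)·0.922) = -0.0190/0.1324 = -0.1435
(Galilean addition would give -0.019c.)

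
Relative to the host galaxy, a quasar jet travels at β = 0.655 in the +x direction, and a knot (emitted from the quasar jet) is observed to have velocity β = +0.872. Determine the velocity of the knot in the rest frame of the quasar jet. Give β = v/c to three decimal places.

Invert the composition law: u' = (u − v)/(1 − uv/c²).
u' = (0.872 − 0.655) / (1 − (0.872)(0.655)) = 0.2170/0.4288 = 0.5060.

β = +0.506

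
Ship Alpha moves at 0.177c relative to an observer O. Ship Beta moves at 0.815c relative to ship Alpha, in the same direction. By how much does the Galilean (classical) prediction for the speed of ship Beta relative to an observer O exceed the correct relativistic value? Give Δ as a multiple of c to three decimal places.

Δ = 0.125c

Galilean: u_cl = 0.815 + 0.177 = 0.9920.
Relativistic: u_rel = (0.815 + 0.177) / (1 + 0.815·0.177) = 0.9920/1.1443 = 0.8669.
Δ = 0.9920 − 0.8669 = 0.1251.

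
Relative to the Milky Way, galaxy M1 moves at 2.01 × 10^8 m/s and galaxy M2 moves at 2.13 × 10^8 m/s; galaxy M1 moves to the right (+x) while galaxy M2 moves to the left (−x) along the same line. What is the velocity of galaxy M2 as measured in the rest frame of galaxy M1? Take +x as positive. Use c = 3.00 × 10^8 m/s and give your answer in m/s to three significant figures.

-2.81 × 10^8 m/s

β_A = 0.670, β_B = -0.710 (dividing each by c = 3.00 × 10^8 m/s).
Transform to A's frame with the inverse velocity-addition law: u' = (u − v)/(1 − uv/c²), taking u = β_B and v = β_A.
u' = (-0.710 − 0.670) / (1 − (0.670)(-0.710)) = -1.3800/1.4757 = -0.9351.
u' = -0.9351 × 3.00 × 10^8 m/s.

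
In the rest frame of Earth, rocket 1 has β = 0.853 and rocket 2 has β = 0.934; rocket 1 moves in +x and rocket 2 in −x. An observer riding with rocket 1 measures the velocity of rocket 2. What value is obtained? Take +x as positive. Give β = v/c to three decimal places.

β_A = 0.853, β_B = -0.934.
Transform to A's frame with the inverse velocity-addition law: u' = (u − v)/(1 − uv/c²), taking u = β_B and v = β_A.
u' = (-0.934 − 0.853) / (1 − (0.853)(-0.934)) = -1.7870/1.7967 = -0.9946.

β = -0.995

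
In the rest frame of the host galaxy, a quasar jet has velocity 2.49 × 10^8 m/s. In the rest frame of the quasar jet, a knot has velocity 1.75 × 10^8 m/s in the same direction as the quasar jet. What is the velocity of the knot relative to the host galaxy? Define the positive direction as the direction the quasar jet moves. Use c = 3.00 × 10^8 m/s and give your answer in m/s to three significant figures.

In units of c (dividing by 3.00 × 10^8 m/s): v = 0.830, u' = 0.583.
u = (u' + v)/(1 + u'v/c²):
u = (0.583 + 0.830) / (1 + 0.583·0.830) = 1.4133/1.4842 = 0.9523
(Galilean addition would give +1.413c, exceeding c.)
Converting back: u = 0.9523 × 3.00 × 10^8 m/s.

2.86 × 10^8 m/s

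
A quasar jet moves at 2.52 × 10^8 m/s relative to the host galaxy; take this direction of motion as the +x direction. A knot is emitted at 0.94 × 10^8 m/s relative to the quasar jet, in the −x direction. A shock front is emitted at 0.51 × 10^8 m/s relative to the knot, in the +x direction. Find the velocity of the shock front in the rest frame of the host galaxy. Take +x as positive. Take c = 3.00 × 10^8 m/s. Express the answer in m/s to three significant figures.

+2.37 × 10^8 m/s

Apply u = (u' + v)/(1 + u'v/c²) successively, working outward toward the host galaxy.
(Dividing each given speed by c = 3.00 × 10^8 m/s to work in units of c.)
Start: velocity of the quasar jet relative to the host galaxy = 0.8400c.
Compose with the knot (u' = -0.313 in the quasar jet frame): u_1 = (-0.313 + 0.840) / (1 + (-0.313)·0.840) = 0.5267/0.7368 = 0.7148.
Compose with the shock front (u' = 0.170 in the knot frame): u_2 = (0.170 + 0.715) / (1 + 0.170·0.715) = 0.8848/1.1215 = 0.7889.
So u = 0.7889 × 3.00 × 10^8 m/s.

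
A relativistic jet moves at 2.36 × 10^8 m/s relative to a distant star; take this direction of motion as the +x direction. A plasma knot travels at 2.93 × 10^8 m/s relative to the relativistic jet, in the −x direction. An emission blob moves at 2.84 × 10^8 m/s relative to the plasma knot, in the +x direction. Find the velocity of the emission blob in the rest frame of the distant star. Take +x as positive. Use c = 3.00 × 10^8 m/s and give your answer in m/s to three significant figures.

Apply u = (u' + v)/(1 + u'v/c²) successively, working outward toward the distant star.
(Dividing each given speed by c = 3.00 × 10^8 m/s to work in units of c.)
Start: velocity of the relativistic jet relative to the distant star = 0.7867c.
Compose with the plasma knot (u' = -0.977 in the relativistic jet frame): u_1 = (-0.977 + 0.787) / (1 + (-0.977)·0.787) = -0.1900/0.2317 = -0.8201.
Compose with the emission blob (u' = 0.947 in the plasma knot frame): u_2 = (0.947 + (-0.820)) / (1 + 0.947·(-0.820)) = 0.1266/0.2237 = 0.5660.
So u = 0.5660 × 3.00 × 10^8 m/s.

+1.70 × 10^8 m/s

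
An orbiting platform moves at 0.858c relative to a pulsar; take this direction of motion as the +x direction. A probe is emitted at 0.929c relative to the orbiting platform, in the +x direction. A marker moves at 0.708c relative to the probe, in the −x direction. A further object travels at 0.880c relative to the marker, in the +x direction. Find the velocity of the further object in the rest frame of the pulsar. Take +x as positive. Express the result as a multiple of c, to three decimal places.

Apply u = (u' + v)/(1 + u'v/c²) successively, working outward toward the pulsar.
Start: velocity of the orbiting platform relative to the pulsar = 0.8580c.
Compose with the probe (u' = 0.929 in the orbiting platform frame): u_1 = (0.929 + 0.858) / (1 + 0.929·0.858) = 1.7870/1.7971 = 0.9944.
Compose with the marker (u' = -0.708 in the probe frame): u_2 = (-0.708 + 0.994) / (1 + (-0.708)·0.994) = 0.2864/0.2960 = 0.9676.
Compose with the further object (u' = 0.880 in the marker frame): u_3 = (0.880 + 0.968) / (1 + 0.880·0.968) = 1.8476/1.8515 = 0.9979.

+0.998c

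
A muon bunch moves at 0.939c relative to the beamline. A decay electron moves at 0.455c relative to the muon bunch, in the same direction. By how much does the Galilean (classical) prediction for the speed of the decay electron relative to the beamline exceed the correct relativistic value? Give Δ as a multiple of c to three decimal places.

Δ = 0.417c

Galilean: u_cl = 0.455 + 0.939 = 1.3940.
Relativistic: u_rel = (0.455 + 0.939) / (1 + 0.455·0.939) = 1.3940/1.4272 = 0.9767.
Δ = 1.3940 − 0.9767 = 0.4173.
(The classical prediction exceeds c; the relativistic result does not.)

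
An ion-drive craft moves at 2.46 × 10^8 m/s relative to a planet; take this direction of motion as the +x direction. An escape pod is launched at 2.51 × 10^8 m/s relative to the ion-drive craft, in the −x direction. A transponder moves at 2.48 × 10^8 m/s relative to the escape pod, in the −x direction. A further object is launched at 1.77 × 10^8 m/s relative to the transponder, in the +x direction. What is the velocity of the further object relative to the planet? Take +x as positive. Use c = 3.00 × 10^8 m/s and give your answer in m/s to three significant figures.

Apply u = (u' + v)/(1 + u'v/c²) successively, working outward toward the planet.
(Dividing each given speed by c = 3.00 × 10^8 m/s to work in units of c.)
Start: velocity of the ion-drive craft relative to the planet = 0.8200c.
Compose with the escape pod (u' = -0.837 in the ion-drive craft frame): u_1 = (-0.837 + 0.820) / (1 + (-0.837)·0.820) = -0.0167/0.3139 = -0.0531.
Compose with the transponder (u' = -0.827 in the escape pod frame): u_2 = (-0.827 + (-0.053)) / (1 + (-0.827)·(-0.053)) = -0.8798/1.0439 = -0.8428.
Compose with the further object (u' = 0.590 in the transponder frame): u_3 = (0.590 + (-0.843)) / (1 + 0.590·(-0.843)) = -0.2528/0.5028 = -0.5028.
So u = -0.5028 × 3.00 × 10^8 m/s.

-1.51 × 10^8 m/s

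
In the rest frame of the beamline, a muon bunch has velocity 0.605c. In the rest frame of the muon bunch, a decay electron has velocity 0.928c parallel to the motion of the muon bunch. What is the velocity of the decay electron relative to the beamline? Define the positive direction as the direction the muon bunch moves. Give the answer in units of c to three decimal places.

0.982c

With v = 0.605 and u' = 0.928 (in units of c),
u = (u' + v)/(1 + u'v/c²):
u = (0.928 + 0.605) / (1 + 0.928·0.605) = 1.5330/1.5614 = 0.9818
(Galilean addition would give +1.533c, exceeding c.)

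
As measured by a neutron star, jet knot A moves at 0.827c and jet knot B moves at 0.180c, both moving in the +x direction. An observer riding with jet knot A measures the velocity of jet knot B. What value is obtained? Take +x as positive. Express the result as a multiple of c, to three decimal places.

-0.760c

β_A = 0.827, β_B = 0.180.
Transform to A's frame with the inverse velocity-addition law: u' = (u − v)/(1 − uv/c²), taking u = β_B and v = β_A.
u' = (0.180 − 0.827) / (1 − (0.827)(0.180)) = -0.6470/0.8511 = -0.7602.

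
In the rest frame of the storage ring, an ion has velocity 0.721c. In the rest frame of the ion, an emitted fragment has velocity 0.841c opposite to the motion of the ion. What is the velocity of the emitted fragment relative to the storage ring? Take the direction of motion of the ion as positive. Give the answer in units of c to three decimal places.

With v = 0.721 and u' = -0.841 (in units of c),
u = (u' + v)/(1 + u'v/c²):
u = (-0.841 + 0.721) / (1 + (-0.841)·0.721) = -0.1200/0.3936 = -0.3048

-0.305c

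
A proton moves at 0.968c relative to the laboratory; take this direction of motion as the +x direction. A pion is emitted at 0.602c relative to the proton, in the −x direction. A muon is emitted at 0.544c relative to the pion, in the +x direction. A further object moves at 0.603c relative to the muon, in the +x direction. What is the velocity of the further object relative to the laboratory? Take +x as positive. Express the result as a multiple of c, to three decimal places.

+0.990c

Apply u = (u' + v)/(1 + u'v/c²) successively, working outward toward the laboratory.
Start: velocity of the proton relative to the laboratory = 0.9680c.
Compose with the pion (u' = -0.602 in the proton frame): u_1 = (-0.602 + 0.968) / (1 + (-0.602)·0.968) = 0.3660/0.4173 = 0.8771.
Compose with the muon (u' = 0.544 in the pion frame): u_2 = (0.544 + 0.877) / (1 + 0.544·0.877) = 1.4211/1.4772 = 0.9621.
Compose with the further object (u' = 0.603 in the muon frame): u_3 = (0.603 + 0.962) / (1 + 0.603·0.962) = 1.5651/1.5801 = 0.9905.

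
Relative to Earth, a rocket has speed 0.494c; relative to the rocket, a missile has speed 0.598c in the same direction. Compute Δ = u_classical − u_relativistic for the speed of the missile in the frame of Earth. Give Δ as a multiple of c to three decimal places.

Δ = 0.249c

Galilean: u_cl = 0.598 + 0.494 = 1.0920.
Relativistic: u_rel = (0.598 + 0.494) / (1 + 0.598·0.494) = 1.0920/1.2954 = 0.8430.
Δ = 1.0920 − 0.8430 = 0.2490.
(The classical prediction exceeds c; the relativistic result does not.)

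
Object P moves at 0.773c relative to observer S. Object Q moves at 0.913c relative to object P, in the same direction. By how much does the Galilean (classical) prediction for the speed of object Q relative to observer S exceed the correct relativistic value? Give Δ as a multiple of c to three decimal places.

Δ = 0.698c

Galilean: u_cl = 0.913 + 0.773 = 1.6860.
Relativistic: u_rel = (0.913 + 0.773) / (1 + 0.913·0.773) = 1.6860/1.7057 = 0.9884.
Δ = 1.6860 − 0.9884 = 0.6976.
(The classical prediction exceeds c; the relativistic result does not.)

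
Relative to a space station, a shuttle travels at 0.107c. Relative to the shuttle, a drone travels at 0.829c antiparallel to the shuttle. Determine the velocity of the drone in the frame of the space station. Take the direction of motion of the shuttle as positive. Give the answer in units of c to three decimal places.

-0.792c

With v = 0.107 and u' = -0.829 (in units of c),
u = (u' + v)/(1 + u'v/c²):
u = (-0.829 + 0.107) / (1 + (-0.829)·0.107) = -0.7220/0.9113 = -0.7923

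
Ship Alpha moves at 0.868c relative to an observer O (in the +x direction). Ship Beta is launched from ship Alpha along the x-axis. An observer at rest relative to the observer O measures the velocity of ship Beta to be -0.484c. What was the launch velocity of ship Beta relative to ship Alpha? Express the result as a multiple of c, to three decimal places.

-0.952c

Invert the composition law: u' = (u − v)/(1 − uv/c²).
u' = (-0.484 − 0.868) / (1 − (-0.484)(0.868)) = -1.3520/1.4201 = -0.9520.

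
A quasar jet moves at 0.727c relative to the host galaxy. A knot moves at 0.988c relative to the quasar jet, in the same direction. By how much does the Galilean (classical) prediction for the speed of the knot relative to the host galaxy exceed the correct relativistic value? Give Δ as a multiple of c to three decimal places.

Δ = 0.717c

Galilean: u_cl = 0.988 + 0.727 = 1.7150.
Relativistic: u_rel = (0.988 + 0.727) / (1 + 0.988·0.727) = 1.7150/1.7183 = 0.9981.
Δ = 1.7150 − 0.9981 = 0.7169.
(The classical prediction exceeds c; the relativistic result does not.)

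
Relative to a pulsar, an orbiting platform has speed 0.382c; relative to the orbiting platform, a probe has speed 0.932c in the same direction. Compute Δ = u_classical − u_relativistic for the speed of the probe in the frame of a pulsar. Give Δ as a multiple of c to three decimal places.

Δ = 0.345c

Galilean: u_cl = 0.932 + 0.382 = 1.3140.
Relativistic: u_rel = (0.932 + 0.382) / (1 + 0.932·0.382) = 1.3140/1.3560 = 0.9690.
Δ = 1.3140 − 0.9690 = 0.3450.
(The classical prediction exceeds c; the relativistic result does not.)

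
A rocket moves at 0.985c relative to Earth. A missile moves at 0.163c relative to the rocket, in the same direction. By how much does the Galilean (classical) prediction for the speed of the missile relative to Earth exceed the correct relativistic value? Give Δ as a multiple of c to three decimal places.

Δ = 0.159c

Galilean: u_cl = 0.163 + 0.985 = 1.1480.
Relativistic: u_rel = (0.163 + 0.985) / (1 + 0.163·0.985) = 1.1480/1.1606 = 0.9892.
Δ = 1.1480 − 0.9892 = 0.1588.
(The classical prediction exceeds c; the relativistic result does not.)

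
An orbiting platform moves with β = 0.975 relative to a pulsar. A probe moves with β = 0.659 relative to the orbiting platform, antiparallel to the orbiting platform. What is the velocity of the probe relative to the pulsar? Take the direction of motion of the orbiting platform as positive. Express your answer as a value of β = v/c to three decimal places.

With v = 0.975 and u' = -0.659 (in units of c),
u = (u' + v)/(1 + u'v/c²):
u = (-0.659 + 0.975) / (1 + (-0.659)·0.975) = 0.3160/0.3575 = 0.8840

β = +0.884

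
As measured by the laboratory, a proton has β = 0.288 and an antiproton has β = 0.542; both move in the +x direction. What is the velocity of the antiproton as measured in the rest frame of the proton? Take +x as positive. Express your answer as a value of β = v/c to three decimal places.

β_A = 0.288, β_B = 0.542.
Transform to A's frame with the inverse velocity-addition law: u' = (u − v)/(1 − uv/c²), taking u = β_B and v = β_A.
u' = (0.542 − 0.288) / (1 − (0.288)(0.542)) = 0.2540/0.8439 = 0.3010.

β = +0.301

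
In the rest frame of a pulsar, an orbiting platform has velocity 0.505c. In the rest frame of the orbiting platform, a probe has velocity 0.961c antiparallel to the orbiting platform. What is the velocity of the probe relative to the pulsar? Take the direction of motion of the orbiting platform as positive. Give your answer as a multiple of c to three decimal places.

-0.886c

With v = 0.505 and u' = -0.961 (in units of c),
u = (u' + v)/(1 + u'v/c²):
u = (-0.961 + 0.505) / (1 + (-0.961)·0.505) = -0.4560/0.5147 = -0.8860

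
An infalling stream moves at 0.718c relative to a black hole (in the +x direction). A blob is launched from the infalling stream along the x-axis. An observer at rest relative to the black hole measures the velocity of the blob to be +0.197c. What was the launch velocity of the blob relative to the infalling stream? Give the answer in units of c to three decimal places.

-0.607c

Invert the composition law: u' = (u − v)/(1 − uv/c²).
u' = (0.197 − 0.718) / (1 − (0.197)(0.718)) = -0.5210/0.8586 = -0.6068.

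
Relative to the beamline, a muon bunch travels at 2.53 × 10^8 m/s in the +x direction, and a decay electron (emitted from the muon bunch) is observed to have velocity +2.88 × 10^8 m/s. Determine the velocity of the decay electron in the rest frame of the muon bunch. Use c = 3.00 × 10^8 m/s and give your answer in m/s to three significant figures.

+1.84 × 10^8 m/s

v = 0.843c, u = 0.960c.
Invert the composition law: u' = (u − v)/(1 − uv/c²).
u' = (0.960 − 0.843) / (1 − (0.960)(0.843)) = 0.1167/0.1904 = 0.6127.
u' = 0.6127 × 3.00 × 10^8 m/s.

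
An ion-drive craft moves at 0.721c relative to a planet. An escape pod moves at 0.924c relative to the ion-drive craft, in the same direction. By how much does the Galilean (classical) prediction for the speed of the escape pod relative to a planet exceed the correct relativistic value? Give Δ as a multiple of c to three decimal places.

Galilean: u_cl = 0.924 + 0.721 = 1.6450.
Relativistic: u_rel = (0.924 + 0.721) / (1 + 0.924·0.721) = 1.6450/1.6662 = 0.9873.
Δ = 1.6450 − 0.9873 = 0.6577.
(The classical prediction exceeds c; the relativistic result does not.)

Δ = 0.658c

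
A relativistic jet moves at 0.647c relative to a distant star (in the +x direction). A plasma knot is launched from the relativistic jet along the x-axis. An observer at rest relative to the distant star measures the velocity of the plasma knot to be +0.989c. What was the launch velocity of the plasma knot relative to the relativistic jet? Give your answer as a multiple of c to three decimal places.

Invert the composition law: u' = (u − v)/(1 − uv/c²).
u' = (0.989 − 0.647) / (1 − (0.989)(0.647)) = 0.3420/0.3601 = 0.9497.

+0.950c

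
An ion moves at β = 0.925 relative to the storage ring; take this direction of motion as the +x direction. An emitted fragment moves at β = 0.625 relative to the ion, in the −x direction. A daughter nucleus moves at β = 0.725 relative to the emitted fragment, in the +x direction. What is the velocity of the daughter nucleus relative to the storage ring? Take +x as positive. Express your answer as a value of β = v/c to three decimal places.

Apply u = (u' + v)/(1 + u'v/c²) successively, working outward toward the storage ring.
Start: velocity of the ion relative to the storage ring = 0.9250c.
Compose with the emitted fragment (u' = -0.625 in the ion frame): u_1 = (-0.625 + 0.925) / (1 + (-0.625)·0.925) = 0.3000/0.4219 = 0.7111.
Compose with the daughter nucleus (u' = 0.725 in the emitted fragment frame): u_2 = (0.725 + 0.711) / (1 + 0.725·0.711) = 1.4361/1.5156 = 0.9476.

β = +0.948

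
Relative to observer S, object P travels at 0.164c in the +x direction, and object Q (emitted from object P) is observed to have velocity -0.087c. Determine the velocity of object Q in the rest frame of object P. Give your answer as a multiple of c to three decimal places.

-0.247c

Invert the composition law: u' = (u − v)/(1 − uv/c²).
u' = (-0.087 − 0.164) / (1 − (-0.087)(0.164)) = -0.2510/1.0143 = -0.2475.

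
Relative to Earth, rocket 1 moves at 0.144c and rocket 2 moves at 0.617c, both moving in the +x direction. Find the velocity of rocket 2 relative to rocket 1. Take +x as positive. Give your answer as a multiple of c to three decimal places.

β_A = 0.144, β_B = 0.617.
Transform to A's frame with the inverse velocity-addition law: u' = (u − v)/(1 − uv/c²), taking u = β_B and v = β_A.
u' = (0.617 − 0.144) / (1 − (0.144)(0.617)) = 0.4730/0.9112 = 0.5191.

+0.519c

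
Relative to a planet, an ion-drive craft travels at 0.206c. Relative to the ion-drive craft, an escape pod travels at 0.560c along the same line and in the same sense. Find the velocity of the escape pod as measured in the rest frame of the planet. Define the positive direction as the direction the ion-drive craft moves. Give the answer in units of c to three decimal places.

0.687c

With v = 0.206 and u' = 0.560 (in units of c),
u = (u' + v)/(1 + u'v/c²):
u = (0.560 + 0.206) / (1 + 0.560·0.206) = 0.7660/1.1154 = 0.6868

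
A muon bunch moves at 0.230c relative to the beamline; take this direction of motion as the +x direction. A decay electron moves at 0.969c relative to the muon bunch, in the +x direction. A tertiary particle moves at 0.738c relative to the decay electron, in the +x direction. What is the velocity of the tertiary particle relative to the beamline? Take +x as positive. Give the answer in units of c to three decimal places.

0.997c

Apply u = (u' + v)/(1 + u'v/c²) successively, working outward toward the beamline.
Start: velocity of the muon bunch relative to the beamline = 0.2300c.
Compose with the decay electron (u' = 0.969 in the muon bunch frame): u_1 = (0.969 + 0.230) / (1 + 0.969·0.230) = 1.1990/1.2229 = 0.9805.
Compose with the tertiary particle (u' = 0.738 in the decay electron frame): u_2 = (0.738 + 0.980) / (1 + 0.738·0.980) = 1.7185/1.7236 = 0.9970.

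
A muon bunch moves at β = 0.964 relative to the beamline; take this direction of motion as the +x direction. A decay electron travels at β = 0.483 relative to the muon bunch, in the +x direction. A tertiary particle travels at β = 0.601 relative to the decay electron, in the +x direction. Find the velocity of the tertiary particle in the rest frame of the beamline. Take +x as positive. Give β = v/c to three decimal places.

Apply u = (u' + v)/(1 + u'v/c²) successively, working outward toward the beamline.
Start: velocity of the muon bunch relative to the beamline = 0.9640c.
Compose with the decay electron (u' = 0.483 in the muon bunch frame): u_1 = (0.483 + 0.964) / (1 + 0.483·0.964) = 1.4470/1.4656 = 0.9873.
Compose with the tertiary particle (u' = 0.601 in the decay electron frame): u_2 = (0.601 + 0.987) / (1 + 0.601·0.987) = 1.5883/1.5934 = 0.9968.

β = 0.997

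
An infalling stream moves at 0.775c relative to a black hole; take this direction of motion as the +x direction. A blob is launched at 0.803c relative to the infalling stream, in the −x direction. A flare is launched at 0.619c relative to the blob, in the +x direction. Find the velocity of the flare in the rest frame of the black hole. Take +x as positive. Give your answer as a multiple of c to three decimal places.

Apply u = (u' + v)/(1 + u'v/c²) successively, working outward toward the black hole.
Start: velocity of the infalling stream relative to the black hole = 0.7750c.
Compose with the blob (u' = -0.803 in the infalling stream frame): u_1 = (-0.803 + 0.775) / (1 + (-0.803)·0.775) = -0.0280/0.3777 = -0.0741.
Compose with the flare (u' = 0.619 in the blob frame): u_2 = (0.619 + (-0.074)) / (1 + 0.619·(-0.074)) = 0.5449/0.9541 = 0.5711.

+0.571c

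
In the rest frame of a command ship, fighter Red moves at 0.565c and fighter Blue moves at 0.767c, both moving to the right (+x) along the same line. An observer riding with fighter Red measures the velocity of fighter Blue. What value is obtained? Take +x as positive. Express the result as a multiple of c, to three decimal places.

+0.356c

β_A = 0.565, β_B = 0.767.
Transform to A's frame with the inverse velocity-addition law: u' = (u − v)/(1 − uv/c²), taking u = β_B and v = β_A.
u' = (0.767 − 0.565) / (1 − (0.565)(0.767)) = 0.2020/0.5666 = 0.3565.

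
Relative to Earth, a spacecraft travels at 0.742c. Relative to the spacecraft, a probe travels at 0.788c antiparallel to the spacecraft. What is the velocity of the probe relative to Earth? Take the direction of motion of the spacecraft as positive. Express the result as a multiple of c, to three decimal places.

-0.111c

With v = 0.742 and u' = -0.788 (in units of c),
u = (u' + v)/(1 + u'v/c²):
u = (-0.788 + 0.742) / (1 + (-0.788)·0.742) = -0.0460/0.4153 = -0.1108
(Galilean addition would give -0.046c.)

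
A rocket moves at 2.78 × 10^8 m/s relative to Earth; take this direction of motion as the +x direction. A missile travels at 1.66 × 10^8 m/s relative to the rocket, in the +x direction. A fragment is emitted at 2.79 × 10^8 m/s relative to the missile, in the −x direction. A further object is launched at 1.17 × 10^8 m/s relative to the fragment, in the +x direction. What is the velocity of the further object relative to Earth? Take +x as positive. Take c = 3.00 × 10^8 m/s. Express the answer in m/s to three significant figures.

Apply u = (u' + v)/(1 + u'v/c²) successively, working outward toward Earth.
(Dividing each given speed by c = 3.00 × 10^8 m/s to work in units of c.)
Start: velocity of the rocket relative to Earth = 0.9267c.
Compose with the missile (u' = 0.553 in the rocket frame): u_1 = (0.553 + 0.927) / (1 + 0.553·0.927) = 1.4800/1.5128 = 0.9783.
Compose with the fragment (u' = -0.930 in the missile frame): u_2 = (-0.930 + 0.978) / (1 + (-0.930)·0.978) = 0.0483/0.0901 = 0.5364.
Compose with the further object (u' = 0.390 in the fragment frame): u_3 = (0.390 + 0.536) / (1 + 0.390·0.536) = 0.9264/1.2092 = 0.7661.
So u = 0.7661 × 3.00 × 10^8 m/s.

+2.30 × 10^8 m/s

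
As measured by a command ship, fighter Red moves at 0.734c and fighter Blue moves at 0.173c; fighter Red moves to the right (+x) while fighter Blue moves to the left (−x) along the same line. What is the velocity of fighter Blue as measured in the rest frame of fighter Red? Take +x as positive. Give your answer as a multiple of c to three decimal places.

-0.805c

β_A = 0.734, β_B = -0.173.
Transform to A's frame with the inverse velocity-addition law: u' = (u − v)/(1 − uv/c²), taking u = β_B and v = β_A.
u' = (-0.173 − 0.734) / (1 − (0.734)(-0.173)) = -0.9070/1.1270 = -0.8048.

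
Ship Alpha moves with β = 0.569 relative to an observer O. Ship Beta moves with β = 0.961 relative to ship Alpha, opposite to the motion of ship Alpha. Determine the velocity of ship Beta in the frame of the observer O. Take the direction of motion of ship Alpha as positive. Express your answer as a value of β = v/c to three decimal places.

β = -0.865

With v = 0.569 and u' = -0.961 (in units of c),
u = (u' + v)/(1 + u'v/c²):
u = (-0.961 + 0.569) / (1 + (-0.961)·0.569) = -0.3920/0.4532 = -0.8650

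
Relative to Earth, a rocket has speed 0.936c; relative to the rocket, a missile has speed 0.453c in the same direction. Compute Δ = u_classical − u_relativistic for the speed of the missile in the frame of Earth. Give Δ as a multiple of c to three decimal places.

Δ = 0.414c

Galilean: u_cl = 0.453 + 0.936 = 1.3890.
Relativistic: u_rel = (0.453 + 0.936) / (1 + 0.453·0.936) = 1.3890/1.4240 = 0.9754.
Δ = 1.3890 − 0.9754 = 0.4136.
(The classical prediction exceeds c; the relativistic result does not.)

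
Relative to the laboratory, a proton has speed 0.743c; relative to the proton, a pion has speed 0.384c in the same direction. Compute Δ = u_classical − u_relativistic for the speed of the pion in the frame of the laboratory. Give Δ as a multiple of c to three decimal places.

Δ = 0.250c

Galilean: u_cl = 0.384 + 0.743 = 1.1270.
Relativistic: u_rel = (0.384 + 0.743) / (1 + 0.384·0.743) = 1.1270/1.2853 = 0.8768.
Δ = 1.1270 − 0.8768 = 0.2502.
(The classical prediction exceeds c; the relativistic result does not.)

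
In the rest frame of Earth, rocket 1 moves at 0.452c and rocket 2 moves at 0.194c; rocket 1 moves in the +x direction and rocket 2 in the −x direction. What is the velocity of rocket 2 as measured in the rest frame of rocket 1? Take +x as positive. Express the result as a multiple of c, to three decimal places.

-0.594c

β_A = 0.452, β_B = -0.194.
Transform to A's frame with the inverse velocity-addition law: u' = (u − v)/(1 − uv/c²), taking u = β_B and v = β_A.
u' = (-0.194 − 0.452) / (1 − (0.452)(-0.194)) = -0.6460/1.0877 = -0.5939.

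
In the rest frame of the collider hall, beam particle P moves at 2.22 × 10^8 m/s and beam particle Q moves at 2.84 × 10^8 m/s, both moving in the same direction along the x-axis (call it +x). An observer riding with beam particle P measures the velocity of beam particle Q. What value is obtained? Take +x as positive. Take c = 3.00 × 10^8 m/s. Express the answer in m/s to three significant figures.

+2.07 × 10^8 m/s

β_A = 0.740, β_B = 0.947 (dividing each by c = 3.00 × 10^8 m/s).
Transform to A's frame with the inverse velocity-addition law: u' = (u − v)/(1 − uv/c²), taking u = β_B and v = β_A.
u' = (0.947 − 0.740) / (1 − (0.740)(0.947)) = 0.2067/0.2995 = 0.6901.
u' = 0.6901 × 3.00 × 10^8 m/s.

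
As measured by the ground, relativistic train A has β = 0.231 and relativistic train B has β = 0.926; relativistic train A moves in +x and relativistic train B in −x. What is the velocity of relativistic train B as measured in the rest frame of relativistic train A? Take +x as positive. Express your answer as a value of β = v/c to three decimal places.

β = -0.953

β_A = 0.231, β_B = -0.926.
Transform to A's frame with the inverse velocity-addition law: u' = (u − v)/(1 − uv/c²), taking u = β_B and v = β_A.
u' = (-0.926 − 0.231) / (1 − (0.231)(-0.926)) = -1.1570/1.2139 = -0.9531.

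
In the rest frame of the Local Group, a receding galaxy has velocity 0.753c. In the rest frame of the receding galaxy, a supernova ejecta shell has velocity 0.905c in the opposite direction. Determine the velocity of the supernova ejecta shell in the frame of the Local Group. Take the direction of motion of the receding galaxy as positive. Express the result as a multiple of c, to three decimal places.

-0.477c

With v = 0.753 and u' = -0.905 (in units of c),
u = (u' + v)/(1 + u'v/c²):
u = (-0.905 + 0.753) / (1 + (-0.905)·0.753) = -0.1520/0.3185 = -0.4772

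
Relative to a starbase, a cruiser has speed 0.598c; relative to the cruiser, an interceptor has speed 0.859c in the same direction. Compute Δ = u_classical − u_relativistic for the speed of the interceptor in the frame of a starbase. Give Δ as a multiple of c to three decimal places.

Δ = 0.494c

Galilean: u_cl = 0.859 + 0.598 = 1.4570.
Relativistic: u_rel = (0.859 + 0.598) / (1 + 0.859·0.598) = 1.4570/1.5137 = 0.9626.
Δ = 1.4570 − 0.9626 = 0.4944.
(The classical prediction exceeds c; the relativistic result does not.)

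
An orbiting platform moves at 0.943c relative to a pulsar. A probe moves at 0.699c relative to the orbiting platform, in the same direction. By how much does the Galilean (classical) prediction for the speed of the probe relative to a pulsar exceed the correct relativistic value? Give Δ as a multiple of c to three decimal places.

Galilean: u_cl = 0.699 + 0.943 = 1.6420.
Relativistic: u_rel = (0.699 + 0.943) / (1 + 0.699·0.943) = 1.6420/1.6592 = 0.9897.
Δ = 1.6420 − 0.9897 = 0.6523.
(The classical prediction exceeds c; the relativistic result does not.)

Δ = 0.652c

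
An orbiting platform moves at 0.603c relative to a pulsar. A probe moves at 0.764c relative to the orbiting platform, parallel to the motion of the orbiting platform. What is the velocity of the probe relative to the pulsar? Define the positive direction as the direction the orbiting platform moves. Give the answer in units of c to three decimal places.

With v = 0.603 and u' = 0.764 (in units of c),
u = (u' + v)/(1 + u'v/c²):
u = (0.764 + 0.603) / (1 + 0.764·0.603) = 1.3670/1.4607 = 0.9359

0.936c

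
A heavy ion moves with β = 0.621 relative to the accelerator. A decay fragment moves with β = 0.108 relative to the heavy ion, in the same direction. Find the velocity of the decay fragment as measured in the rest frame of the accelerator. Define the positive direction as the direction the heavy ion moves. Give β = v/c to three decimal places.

With v = 0.621 and u' = 0.108 (in units of c),
u = (u' + v)/(1 + u'v/c²):
u = (0.108 + 0.621) / (1 + 0.108·0.621) = 0.7290/1.0671 = 0.6832
(Galilean addition would give +0.729c.)

β = 0.683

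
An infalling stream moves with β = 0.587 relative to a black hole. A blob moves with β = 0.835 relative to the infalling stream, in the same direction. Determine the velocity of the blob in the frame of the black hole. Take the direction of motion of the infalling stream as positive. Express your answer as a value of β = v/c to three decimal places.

β = 0.954

With v = 0.587 and u' = 0.835 (in units of c),
u = (u' + v)/(1 + u'v/c²):
u = (0.835 + 0.587) / (1 + 0.835·0.587) = 1.4220/1.4901 = 0.9543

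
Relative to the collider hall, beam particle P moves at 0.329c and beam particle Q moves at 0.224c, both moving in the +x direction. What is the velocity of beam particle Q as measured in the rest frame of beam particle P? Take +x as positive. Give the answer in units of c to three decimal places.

β_A = 0.329, β_B = 0.224.
Transform to A's frame with the inverse velocity-addition law: u' = (u − v)/(1 − uv/c²), taking u = β_B and v = β_A.
u' = (0.224 − 0.329) / (1 − (0.329)(0.224)) = -0.1050/0.9263 = -0.1134.

-0.113c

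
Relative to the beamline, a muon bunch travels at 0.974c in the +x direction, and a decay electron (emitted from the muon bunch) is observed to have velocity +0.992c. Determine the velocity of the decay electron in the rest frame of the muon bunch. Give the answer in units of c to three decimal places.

+0.533c

Invert the composition law: u' = (u − v)/(1 − uv/c²).
u' = (0.992 − 0.974) / (1 − (0.992)(0.974)) = 0.0180/0.0338 = 0.5327.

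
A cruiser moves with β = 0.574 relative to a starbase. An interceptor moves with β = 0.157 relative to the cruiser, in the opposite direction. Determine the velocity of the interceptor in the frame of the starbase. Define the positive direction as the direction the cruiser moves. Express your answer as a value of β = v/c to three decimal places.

β = +0.458

With v = 0.574 and u' = -0.157 (in units of c),
u = (u' + v)/(1 + u'v/c²):
u = (-0.157 + 0.574) / (1 + (-0.157)·0.574) = 0.4170/0.9099 = 0.4583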